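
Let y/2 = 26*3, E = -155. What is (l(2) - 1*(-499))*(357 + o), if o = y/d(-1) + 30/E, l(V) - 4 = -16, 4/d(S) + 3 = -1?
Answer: 3031575/31 ≈ 97793.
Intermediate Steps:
d(S) = -1 (d(S) = 4/(-3 - 1) = 4/(-4) = 4*(-1/4) = -1)
l(V) = -12 (l(V) = 4 - 16 = -12)
y = 156 (y = 2*(26*3) = 2*78 = 156)
o = -4842/31 (o = 156/(-1) + 30/(-155) = 156*(-1) + 30*(-1/155) = -156 - 6/31 = -4842/31 ≈ -156.19)
(l(2) - 1*(-499))*(357 + o) = (-12 - 1*(-499))*(357 - 4842/31) = (-12 + 499)*(6225/31) = 487*(6225/31) = 3031575/31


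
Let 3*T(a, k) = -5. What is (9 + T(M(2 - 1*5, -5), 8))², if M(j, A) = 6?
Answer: 484/9 ≈ 53.778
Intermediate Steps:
T(a, k) = -5/3 (T(a, k) = (⅓)*(-5) = -5/3)
(9 + T(M(2 - 1*5, -5), 8))² = (9 - 5/3)² = (22/3)² = 484/9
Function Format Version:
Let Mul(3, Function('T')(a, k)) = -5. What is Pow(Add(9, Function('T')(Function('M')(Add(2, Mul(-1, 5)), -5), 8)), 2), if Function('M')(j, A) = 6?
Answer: Rational(484, 9) ≈ 53.778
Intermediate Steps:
Function('T')(a, k) = Rational(-5, 3) (Function('T')(a, k) = Mul(Rational(1, 3), -5) = Rational(-5, 3))
Pow(Add(9, Function('T')(Function('M')(Add(2, Mul(-1, 5)), -5), 8)), 2) = Pow(Add(9, Rational(-5, 3)), 2) = Pow(Rational(22, 3), 2) = Rational(484, 9)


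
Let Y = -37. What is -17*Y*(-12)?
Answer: -7548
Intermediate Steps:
-17*Y*(-12) = -17*(-37)*(-12) = 629*(-12) = -7548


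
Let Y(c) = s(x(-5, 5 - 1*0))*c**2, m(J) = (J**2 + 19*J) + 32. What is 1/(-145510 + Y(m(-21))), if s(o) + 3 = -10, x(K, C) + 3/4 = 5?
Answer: -1/216698 ≈ -4.6147e-6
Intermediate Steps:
x(K, C) = 17/4 (x(K, C) = -3/4 + 5 = 17/4)
m(J) = 32 + J**2 + 19*J
s(o) = -13 (s(o) = -3 - 10 = -13)
Y(c) = -13*c**2
1/(-145510 + Y(m(-21))) = 1/(-145510 - 13*(32 + (-21)**2 + 19*(-21))**2) = 1/(-145510 - 13*(32 + 441 - 399)**2) = 1/(-145510 - 13*74**2) = 1/(-145510 - 13*5476) = 1/(-145510 - 71188) = 1/(-216698) = -1/216698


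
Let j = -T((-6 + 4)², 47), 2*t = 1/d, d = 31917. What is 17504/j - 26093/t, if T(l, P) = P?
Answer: -78284183918/47 ≈ -1.6656e+9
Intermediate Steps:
t = 1/63834 (t = (½)/31917 = (½)*(1/31917) = 1/63834 ≈ 1.5666e-5)
j = -47 (j = -1*47 = -47)
17504/j - 26093/t = 17504/(-47) - 26093/1/63834 = 17504*(-1/47) - 26093*63834 = -17504/47 - 1665620562 = -78284183918/47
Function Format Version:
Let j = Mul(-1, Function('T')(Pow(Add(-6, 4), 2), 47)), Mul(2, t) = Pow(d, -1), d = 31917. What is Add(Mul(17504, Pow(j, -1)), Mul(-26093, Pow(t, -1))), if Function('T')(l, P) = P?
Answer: Rational(-78284183918, 47) ≈ -1.6656e+9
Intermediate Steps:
t = Rational(1, 63834) (t = Mul(Rational(1, 2), Pow(31917, -1)) = Mul(Rational(1, 2), Rational(1, 31917)) = Rational(1, 63834) ≈ 1.5666e-5)
j = -47 (j = Mul(-1, 47) = -47)
Add(Mul(17504, Pow(j, -1)), Mul(-26093, Pow(t, -1))) = Add(Mul(17504, Pow(-47, -1)), Mul(-26093, Pow(Rational(1, 63834), -1))) = Add(Mul(17504, Rational(-1, 47)), Mul(-26093, 63834)) = Add(Rational(-17504, 47), -1665620562) = Rational(-78284183918, 47)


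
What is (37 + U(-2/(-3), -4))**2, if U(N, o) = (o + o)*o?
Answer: 4761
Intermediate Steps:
U(N, o) = 2*o**2 (U(N, o) = (2*o)*o = 2*o**2)
(37 + U(-2/(-3), -4))**2 = (37 + 2*(-4)**2)**2 = (37 + 2*16)**2 = (37 + 32)**2 = 69**2 = 4761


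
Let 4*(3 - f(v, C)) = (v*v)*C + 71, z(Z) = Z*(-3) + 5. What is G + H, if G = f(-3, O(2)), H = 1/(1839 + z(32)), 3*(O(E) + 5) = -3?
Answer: -546/437 ≈ -1.2494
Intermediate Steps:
O(E) = -6 (O(E) = -5 + (1/3)*(-3) = -5 - 1 = -6)
z(Z) = 5 - 3*Z (z(Z) = -3*Z + 5 = 5 - 3*Z)
H = 1/1748 (H = 1/(1839 + (5 - 3*32)) = 1/(1839 + (5 - 96)) = 1/(1839 - 91) = 1/1748 ≈ 0.00057208)
f(v, C) = -59/4 - C*v**2/4 (f(v, C) = 3 - ((v*v)*C + 71)/4 = 3 - (v**2*C + 71)/4 = 3 - (C*v**2 + 71)/4 = 3 - (71 + C*v**2)/4 = 3 + (-71/4 - C*v**2/4) = -59/4 - C*v**2/4)
G = -5/4 (G = -59/4 - 1/4*(-6)*(-3)**2 = -59/4 - 1/4*(-6)*9 = -59/4 + 27/2 = -5/4 ≈ -1.2500)
G + H = -5/4 + 1/1748 = -546/437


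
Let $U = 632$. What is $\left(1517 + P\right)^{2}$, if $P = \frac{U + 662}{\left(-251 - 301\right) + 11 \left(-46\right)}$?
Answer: $\frac{642957007716}{279841} \approx 2.2976 \cdot 10^{6}$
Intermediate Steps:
$P = - \frac{647}{529}$ ($P = \frac{632 + 662}{\left(-251 - 301\right) + 11 \left(-46\right)} = \frac{1294}{-552 - 506} = \frac{1294}{-1058} = 1294 \left(- \frac{1}{1058}\right) = - \frac{647}{529} \approx -1.2231$)
$\left(1517 + P\right)^{2} = \left(1517 - \frac{647}{529}\right)^{2} = \left(\frac{801846}{529}\right)^{2} = \frac{642957007716}{279841}$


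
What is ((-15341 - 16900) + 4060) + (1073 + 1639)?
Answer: -25469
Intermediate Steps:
((-15341 - 16900) + 4060) + (1073 + 1639) = (-32241 + 4060) + 2712 = -28181 + 2712 = -25469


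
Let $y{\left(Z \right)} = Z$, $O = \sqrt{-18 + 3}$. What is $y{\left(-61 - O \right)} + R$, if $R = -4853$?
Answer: $-4914 - i \sqrt{15} \approx -4914.0 - 3.873 i$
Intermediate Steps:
$O = i \sqrt{15}$ ($O = \sqrt{-15} = i \sqrt{15} \approx 3.873 i$)
$y{\left(-61 - O \right)} + R = \left(-61 - i \sqrt{15}\right) - 4853 = -4914 - i \sqrt{15}$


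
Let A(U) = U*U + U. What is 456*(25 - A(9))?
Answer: -29640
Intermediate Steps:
A(U) = U + U² (A(U) = U² + U = U + U²)
456*(25 - A(9)) = 456*(25 - 9*(1 + 9)) = 456*(25 - 9*10) = 456*(25 - 1*90) = 456*(25 - 90) = 456*(-65) = -29640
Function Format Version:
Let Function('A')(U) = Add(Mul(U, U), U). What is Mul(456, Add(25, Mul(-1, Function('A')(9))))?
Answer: -29640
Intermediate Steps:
Function('A')(U) = Add(U, Pow(U, 2)) (Function('A')(U) = Add(Pow(U, 2), U) = Add(U, Pow(U, 2)))
Mul(456, Add(25, Mul(-1, Function('A')(9)))) = Mul(456, Add(25, Mul(-1, Mul(9, Add(1, 9))))) = Mul(456, Add(25, Mul(-1, Mul(9, 10)))) = Mul(456, Add(25, Mul(-1, 90))) = Mul(456, Add(25, -90)) = Mul(456, -65) = -29640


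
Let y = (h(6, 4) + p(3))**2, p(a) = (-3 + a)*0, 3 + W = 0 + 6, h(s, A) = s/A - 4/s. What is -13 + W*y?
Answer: -131/12 ≈ -10.917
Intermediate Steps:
h(s, A) = -4/s + s/A
W = 3 (W = -3 + (0 + 6) = -3 + 6 = 3)
p(a) = 0
y = 25/36 (y = ((-4/6 + 6/4) + 0)**2 = ((-4*1/6 + 6*(1/4)) + 0)**2 = ((-2/3 + 3/2) + 0)**2 = (5/6 + 0)**2 = (5/6)**2 = 25/36 ≈ 0.69444)
-13 + W*y = -13 + 3*(25/36) = -13 + 25/12 = -131/12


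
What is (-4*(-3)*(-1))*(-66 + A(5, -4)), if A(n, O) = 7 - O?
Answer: 660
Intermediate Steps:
(-4*(-3)*(-1))*(-66 + A(5, -4)) = (-4*(-3)*(-1))*(-66 + (7 - 1*(-4))) = (12*(-1))*(-66 + (7 + 4)) = -12*(-66 + 11) = -12*(-55) = 660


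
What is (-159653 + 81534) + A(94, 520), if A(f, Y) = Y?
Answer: -77599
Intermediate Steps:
(-159653 + 81534) + A(94, 520) = (-159653 + 81534) + 520 = -78119 + 520 = -77599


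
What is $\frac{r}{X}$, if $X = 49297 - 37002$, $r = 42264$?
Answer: $\frac{42264}{12295} \approx 3.4375$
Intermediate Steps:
$X = 12295$ ($X = 49297 - 37002 = 12295$)
$\frac{r}{X} = \frac{42264}{12295}$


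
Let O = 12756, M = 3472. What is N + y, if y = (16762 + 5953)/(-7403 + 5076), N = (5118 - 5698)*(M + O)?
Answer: -21902305195/2327 ≈ -9.4123e+6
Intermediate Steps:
N = -9412240 (N = (5118 - 5698)*(3472 + 12756) = -580*16228 = -9412240)
y = -22715/2327 (y = 22715/(-2327) = 22715*(-1/2327) = -22715/2327 ≈ -9.7615)
N + y = -9412240 - 22715/2327 = -21902305195/2327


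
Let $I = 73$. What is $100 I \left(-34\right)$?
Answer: $-248200$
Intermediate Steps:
$100 I \left(-34\right) = 100 \cdot 73 \left(-34\right) = 7300 \left(-34\right) = -248200$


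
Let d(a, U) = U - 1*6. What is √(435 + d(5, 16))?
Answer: √445 ≈ 21.095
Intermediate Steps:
d(a, U) = -6 + U (d(a, U) = U - 6 = -6 + U)
√(435 + d(5, 16)) = √(435 + (-6 + 16)) = √(435 + 10) = √445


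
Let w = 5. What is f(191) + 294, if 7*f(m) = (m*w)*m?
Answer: 184463/7 ≈ 26352.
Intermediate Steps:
f(m) = 5*m²/7 (f(m) = ((m*5)*m)/7 = ((5*m)*m)/7 = (5*m²)/7 = 5*m²/7)
f(191) + 294 = (5/7)*191² + 294 = (5/7)*36481 + 294 = 182405/7 + 294 = 184463/7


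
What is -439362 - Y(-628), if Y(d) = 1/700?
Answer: -307553401/700 ≈ -4.3936e+5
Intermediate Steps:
Y(d) = 1/700
-439362 - Y(-628) = -439362 - 1*1/700 = -439362 - 1/700 = -307553401/700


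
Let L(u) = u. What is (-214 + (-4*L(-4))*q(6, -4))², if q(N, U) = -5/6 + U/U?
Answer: 401956/9 ≈ 44662.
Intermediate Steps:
q(N, U) = ⅙ (q(N, U) = -5*⅙ + 1 = -⅚ + 1 = ⅙)
(-214 + (-4*L(-4))*q(6, -4))² = (-214 - 4*(-4)*(⅙))² = (-214 + 16*(⅙))² = (-214 + 8/3)² = (-634/3)² = 401956/9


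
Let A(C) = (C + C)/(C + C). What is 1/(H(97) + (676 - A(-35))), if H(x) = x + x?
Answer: 1/869 ≈ 0.0011507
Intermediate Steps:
A(C) = 1 (A(C) = (2*C)/((2*C)) = (2*C)*(1/(2*C)) = 1)
H(x) = 2*x
1/(H(97) + (676 - A(-35))) = 1/(2*97 + (676 - 1*1)) = 1/(194 + (676 - 1)) = 1/(194 + 675) = 1/869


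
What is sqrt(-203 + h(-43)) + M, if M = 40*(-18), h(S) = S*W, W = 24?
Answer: -720 + I*sqrt(1235) ≈ -720.0 + 35.143*I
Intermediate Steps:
h(S) = 24*S (h(S) = S*24 = 24*S)
M = -720
sqrt(-203 + h(-43)) + M = sqrt(-203 + 24*(-43)) - 720 = sqrt(-203 - 1032) - 720 = sqrt(-1235) - 720 = I*sqrt(1235) - 720 = -720 + I*sqrt(1235)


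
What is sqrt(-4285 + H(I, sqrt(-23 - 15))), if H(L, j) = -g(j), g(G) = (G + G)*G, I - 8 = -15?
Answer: I*sqrt(4209) ≈ 64.877*I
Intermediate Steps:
I = -7 (I = 8 - 15 = -7)
g(G) = 2*G**2 (g(G) = (2*G)*G = 2*G**2)
H(L, j) = -2*j**2
sqrt(-4285 + H(I, sqrt(-23 - 15))) = sqrt(-4285 - 2*(sqrt(-23 - 15))**2) = sqrt(-4285 - 2*(sqrt(-38))**2) = sqrt(-4285 - 2*(I*sqrt(38))**2) = sqrt(-4285 - 2*(-38)) = sqrt(-4285 + 76) = sqrt(-4209) = I*sqrt(4209)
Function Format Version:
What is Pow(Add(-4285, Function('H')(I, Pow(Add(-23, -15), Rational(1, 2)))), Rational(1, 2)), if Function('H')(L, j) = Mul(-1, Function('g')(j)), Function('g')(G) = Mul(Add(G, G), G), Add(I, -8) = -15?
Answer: Mul(I, Pow(4209, Rational(1, 2))) ≈ Mul(64.877, I)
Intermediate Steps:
I = -7 (I = Add(8, -15) = -7)
Function('g')(G) = Mul(2, Pow(G, 2)) (Function('g')(G) = Mul(Mul(2, G), G) = Mul(2, Pow(G, 2)))
Function('H')(L, j) = Mul(-2, Pow(j, 2)) (Function('H')(L, j) = Mul(-1, Mul(2, Pow(j, 2))) = Mul(-2, Pow(j, 2)))
Pow(Add(-4285, Function('H')(I, Pow(Add(-23, -15), Rational(1, 2)))), Rational(1, 2)) = Pow(Add(-4285, Mul(-2, Pow(Pow(Add(-23, -15), Rational(1, 2)), 2))), Rational(1, 2)) = Pow(Add(-4285, Mul(-2, Pow(Pow(-38, Rational(1, 2)), 2))), Rational(1, 2)) = Pow(Add(-4285, Mul(-2, Pow(Mul(I, Pow(38, Rational(1, 2))), 2))), Rational(1, 2)) = Pow(Add(-4285, Mul(-2, -38)), Rational(1, 2)) = Pow(Add(-4285, 76), Rational(1, 2)) = Pow(-4209, Rational(1, 2)) = Mul(I, Pow(4209, Rational(1, 2)))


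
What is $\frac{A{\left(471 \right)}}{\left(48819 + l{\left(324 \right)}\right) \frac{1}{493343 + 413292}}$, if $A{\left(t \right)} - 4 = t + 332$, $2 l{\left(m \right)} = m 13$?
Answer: $\frac{48776963}{3395} \approx 14367.0$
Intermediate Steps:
$l{\left(m \right)} = \frac{13 m}{2}$ ($l{\left(m \right)} = \frac{m 13}{2} = \frac{13 m}{2}$)
$A{\left(t \right)} = 336 + t$ ($A{\left(t \right)} = 4 + \left(t + 332\right) = 4 + \left(332 + t\right) = 336 + t$)
$\frac{A{\left(471 \right)}}{\left(48819 + l{\left(324 \right)}\right) \frac{1}{493343 + 413292}} = \frac{336 + 471}{\left(48819 + \frac{13}{2} \cdot 324\right) \frac{1}{493343 + 413292}} = \frac{807}{\left(48819 + 2106\right) \frac{1}{906635}} = \frac{807}{50925 \cdot \frac{1}{906635}} = \frac{807}{\frac{10185}{181327}} = 807 \cdot \frac{181327}{10185} = \frac{48776963}{3395}$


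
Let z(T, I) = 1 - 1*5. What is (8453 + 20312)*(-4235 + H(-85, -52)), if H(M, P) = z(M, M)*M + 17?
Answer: -111550670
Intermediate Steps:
z(T, I) = -4 (z(T, I) = 1 - 5 = -4)
H(M, P) = 17 - 4*M (H(M, P) = -4*M + 17 = 17 - 4*M)
(8453 + 20312)*(-4235 + H(-85, -52)) = (8453 + 20312)*(-4235 + (17 - 4*(-85))) = 28765*(-4235 + (17 + 340)) = 28765*(-4235 + 357) = 28765*(-3878) = -111550670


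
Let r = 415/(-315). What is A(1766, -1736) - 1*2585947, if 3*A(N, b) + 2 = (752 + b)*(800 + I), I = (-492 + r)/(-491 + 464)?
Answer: -4855233293/1701 ≈ -2.8543e+6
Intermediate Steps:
r = -83/63 (r = 415*(-1/315) = -83/63 ≈ -1.3175)
I = 31079/1701 (I = (-492 - 83/63)/(-491 + 464) = -31079/63/(-27) = -31079/63*(-1/27) = 31079/1701 ≈ 18.271)
A(N, b) = 1046689606/5103 + 1391879*b/5103 (A(N, b) = -2/3 + ((752 + b)*(800 + 31079/1701))/3 = -2/3 + ((752 + b)*(1391879/1701))/3 = -2/3 + (1046693008/1701 + 1391879*b/1701)/3 = -2/3 + (1046693008/5103 + 1391879*b/5103) = 1046689606/5103 + 1391879*b/5103)
A(1766, -1736) - 1*2585947 = (1046689606/5103 + (1391879/5103)*(-1736)) - 1*2585947 = (1046689606/5103 - 345185992/729) - 2585947 = -456537446/1701 - 2585947 = -4855233293/1701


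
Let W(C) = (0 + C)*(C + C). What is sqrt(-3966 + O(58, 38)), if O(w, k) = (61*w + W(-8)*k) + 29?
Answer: sqrt(4465) ≈ 66.821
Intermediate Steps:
W(C) = 2*C**2 (W(C) = C*(2*C) = 2*C**2)
O(w, k) = 29 + 61*w + 128*k (O(w, k) = (61*w + (2*(-8)**2)*k) + 29 = (61*w + (2*64)*k) + 29 = (61*w + 128*k) + 29 = 29 + 61*w + 128*k)
sqrt(-3966 + O(58, 38)) = sqrt(-3966 + (29 + 61*58 + 128*38)) = sqrt(-3966 + (29 + 3538 + 4864)) = sqrt(-3966 + 8431) = sqrt(4465)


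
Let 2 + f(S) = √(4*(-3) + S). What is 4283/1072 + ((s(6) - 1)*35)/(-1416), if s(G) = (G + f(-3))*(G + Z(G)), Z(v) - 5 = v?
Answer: 443861/189744 - 595*I*√15/1416 ≈ 2.3393 - 1.6274*I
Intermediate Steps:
Z(v) = 5 + v
f(S) = -2 + √(-12 + S) (f(S) = -2 + √(4*(-3) + S) = -2 + √(-12 + S))
s(G) = (5 + 2*G)*(-2 + G + I*√15) (s(G) = (G + (-2 + √(-12 - 3)))*(G + (5 + G)) = (G + (-2 + √(-15)))*(5 + 2*G) = (G + (-2 + I*√15))*(5 + 2*G) = (-2 + G + I*√15)*(5 + 2*G) = (5 + 2*G)*(-2 + G + I*√15))
4283/1072 + ((s(6) - 1)*35)/(-1416) = 4283/1072 + (((-10 + 6 + 2*6² + 5*I*√15 + 2*I*6*√15) - 1)*35)/(-1416) = 4283*(1/1072) + (((-10 + 6 + 2*36 + 5*I*√15 + 12*I*√15) - 1)*35)*(-1/1416) = 4283/1072 + (((-10 + 6 + 72 + 5*I*√15 + 12*I*√15) - 1)*35)*(-1/1416) = 4283/1072 + (((68 + 17*I*√15) - 1)*35)*(-1/1416) = 4283/1072 + ((67 + 17*I*√15)*35)*(-1/1416) = 4283/1072 + (2345 + 595*I*√15)*(-1/1416) = 4283/1072 + (-2345/1416 - 595*I*√15/1416) = 443861/189744 - 595*I*√15/1416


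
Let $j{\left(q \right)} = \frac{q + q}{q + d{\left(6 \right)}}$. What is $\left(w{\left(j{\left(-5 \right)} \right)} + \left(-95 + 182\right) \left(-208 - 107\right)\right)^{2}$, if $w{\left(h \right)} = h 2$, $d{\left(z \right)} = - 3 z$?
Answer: $\frac{397271787025}{529} \approx 7.5099 \cdot 10^{8}$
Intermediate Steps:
$j{\left(q \right)} = \frac{2 q}{-18 + q}$ ($j{\left(q \right)} = \frac{q + q}{q - 18} = \frac{2 q}{q - 18} = \frac{2 q}{-18 + q}$)
$w{\left(h \right)} = 2 h$
$\left(w{\left(j{\left(-5 \right)} \right)} + \left(-95 + 182\right) \left(-208 - 107\right)\right)^{2} = \left(2 \cdot 2 \left(-5\right) \frac{1}{-18 - 5} + \left(-95 + 182\right) \left(-208 - 107\right)\right)^{2} = \left(2 \cdot 2 \left(-5\right) \frac{1}{-23} + 87 \left(-315\right)\right)^{2} = \left(2 \cdot 2 \left(-5\right) \left(- \frac{1}{23}\right) - 27405\right)^{2} = \left(2 \cdot \frac{10}{23} - 27405\right)^{2} = \left(\frac{20}{23} - 27405\right)^{2} = \left(- \frac{630295}{23}\right)^{2} = \frac{397271787025}{529}$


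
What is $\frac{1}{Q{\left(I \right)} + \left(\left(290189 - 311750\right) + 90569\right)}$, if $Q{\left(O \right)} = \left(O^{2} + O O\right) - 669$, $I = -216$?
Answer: $\frac{1}{161651} \approx 6.1862 \cdot 10^{-6}$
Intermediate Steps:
$Q{\left(O \right)} = -669 + 2 O^{2}$ ($Q{\left(O \right)} = \left(O^{2} + O^{2}\right) - 669 = 2 O^{2} - 669 = -669 + 2 O^{2}$)
$\frac{1}{Q{\left(I \right)} + \left(\left(290189 - 311750\right) + 90569\right)} = \frac{1}{\left(-669 + 2 \left(-216\right)^{2}\right) + \left(\left(290189 - 311750\right) + 90569\right)} = \frac{1}{\left(-669 + 2 \cdot 46656\right) + \left(-21561 + 90569\right)} = \frac{1}{\left(-669 + 93312\right) + 69008} = \frac{1}{92643 + 69008} = \frac{1}{161651}$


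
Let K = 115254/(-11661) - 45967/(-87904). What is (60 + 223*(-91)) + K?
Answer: -6916467485727/341682848 ≈ -20242.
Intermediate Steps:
K = -3198422143/341682848 (K = 115254*(-1/11661) - 45967*(-1/87904) = -38418/3887 + 45967/87904 = -3198422143/341682848 ≈ -9.3608)
(60 + 223*(-91)) + K = (60 + 223*(-91)) - 3198422143/341682848 = (60 - 20293) - 3198422143/341682848 = -20233 - 3198422143/341682848 = -6916467485727/341682848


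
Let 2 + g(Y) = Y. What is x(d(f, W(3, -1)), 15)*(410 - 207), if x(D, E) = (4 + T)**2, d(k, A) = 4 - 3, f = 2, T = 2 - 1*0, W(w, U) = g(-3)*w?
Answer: 7308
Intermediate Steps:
g(Y) = -2 + Y
W(w, U) = -5*w (W(w, U) = (-2 - 3)*w = -5*w)
T = 2 (T = 2 + 0 = 2)
d(k, A) = 1
x(D, E) = 36 (x(D, E) = (4 + 2)**2 = 6**2 = 36)
x(d(f, W(3, -1)), 15)*(410 - 207) = 36*(410 - 207) = 36*203 = 7308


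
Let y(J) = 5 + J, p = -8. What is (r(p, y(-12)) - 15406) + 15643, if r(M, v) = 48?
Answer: 285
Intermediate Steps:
(r(p, y(-12)) - 15406) + 15643 = (48 - 15406) + 15643 = -15358 + 15643 = 285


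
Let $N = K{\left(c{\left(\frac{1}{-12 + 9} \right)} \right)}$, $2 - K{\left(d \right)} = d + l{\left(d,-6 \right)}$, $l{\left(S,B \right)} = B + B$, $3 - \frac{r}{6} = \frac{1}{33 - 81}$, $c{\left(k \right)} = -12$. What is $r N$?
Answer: $\frac{1885}{4} \approx 471.25$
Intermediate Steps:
$r = \frac{145}{8}$ ($r = 18 - \frac{6}{33 - 81} = 18 - \frac{6}{-48} = 18 - - \frac{1}{8} = 18 + \frac{1}{8} = \frac{145}{8} \approx 18.125$)
$l{\left(S,B \right)} = 2 B$
$K{\left(d \right)} = 14 - d$ ($K{\left(d \right)} = 2 - \left(d + 2 \left(-6\right)\right) = 2 - \left(d - 12\right) = 2 - \left(-12 + d\right) = 14 - d$)
$N = 26$ ($N = 14 - -12 = 14 + 12 = 26$)
$r N = \frac{145}{8} \cdot 26 = \frac{1885}{4}$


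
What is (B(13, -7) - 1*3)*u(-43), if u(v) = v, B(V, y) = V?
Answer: -430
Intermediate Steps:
(B(13, -7) - 1*3)*u(-43) = (13 - 1*3)*(-43) = (13 - 3)*(-43) = 10*(-43) = -430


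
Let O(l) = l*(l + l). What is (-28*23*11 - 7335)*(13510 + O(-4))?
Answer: -195262098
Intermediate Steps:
O(l) = 2*l² (O(l) = l*(2*l) = 2*l²)
(-28*23*11 - 7335)*(13510 + O(-4)) = (-28*23*11 - 7335)*(13510 + 2*(-4)²) = (-644*11 - 7335)*(13510 + 2*16) = (-7084 - 7335)*(13510 + 32) = -14419*13542 = -195262098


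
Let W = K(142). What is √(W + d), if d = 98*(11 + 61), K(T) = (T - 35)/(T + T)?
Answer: √142284781/142 ≈ 84.002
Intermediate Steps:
K(T) = (-35 + T)/(2*T) (K(T) = (-35 + T)/((2*T)) = (-35 + T)*(1/(2*T)) = (-35 + T)/(2*T))
W = 107/284 (W = (½)*(-35 + 142)/142 = (½)*(1/142)*107 = 107/284 ≈ 0.37676)
d = 7056 (d = 98*72 = 7056)
√(W + d) = √(107/284 + 7056) = √(2004011/284) = √142284781/142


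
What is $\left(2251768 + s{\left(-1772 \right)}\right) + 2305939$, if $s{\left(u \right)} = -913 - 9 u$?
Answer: $4572742$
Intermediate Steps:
$\left(2251768 + s{\left(-1772 \right)}\right) + 2305939 = \left(2251768 - -15035\right) + 2305939 = \left(2251768 + \left(-913 + 15948\right)\right) + 2305939 = \left(2251768 + 15035\right) + 2305939 = 2266803 + 2305939 = 4572742$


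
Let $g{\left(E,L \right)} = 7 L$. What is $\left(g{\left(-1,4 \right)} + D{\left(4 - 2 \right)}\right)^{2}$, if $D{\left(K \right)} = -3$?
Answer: $625$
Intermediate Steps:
$\left(g{\left(-1,4 \right)} + D{\left(4 - 2 \right)}\right)^{2} = \left(7 \cdot 4 - 3\right)^{2} = \left(28 - 3\right)^{2} = 25^{2} = 625$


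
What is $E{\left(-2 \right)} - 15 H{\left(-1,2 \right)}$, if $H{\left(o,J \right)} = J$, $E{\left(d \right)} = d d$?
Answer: $-26$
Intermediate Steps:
$E{\left(d \right)} = d^{2}$
$E{\left(-2 \right)} - 15 H{\left(-1,2 \right)} = \left(-2\right)^{2} - 30 = 4 - 30 = -26$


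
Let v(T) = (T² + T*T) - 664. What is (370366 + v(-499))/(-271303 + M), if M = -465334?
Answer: -867704/736637 ≈ -1.1779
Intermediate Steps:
v(T) = -664 + 2*T² (v(T) = (T² + T²) - 664 = 2*T² - 664 = -664 + 2*T²)
(370366 + v(-499))/(-271303 + M) = (370366 + (-664 + 2*(-499)²))/(-271303 - 465334) = (370366 + (-664 + 2*249001))/(-736637) = (370366 + (-664 + 498002))*(-1/736637) = (370366 + 497338)*(-1/736637) = 867704*(-1/736637) = -867704/736637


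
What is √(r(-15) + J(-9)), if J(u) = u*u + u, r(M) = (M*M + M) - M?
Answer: 3*√33 ≈ 17.234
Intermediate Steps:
r(M) = M² (r(M) = (M² + M) - M = (M + M²) - M = M²)
J(u) = u + u² (J(u) = u² + u = u + u²)
√(r(-15) + J(-9)) = √((-15)² - 9*(1 - 9)) = √(225 - 9*(-8)) = √(225 + 72) = √297 = 3*√33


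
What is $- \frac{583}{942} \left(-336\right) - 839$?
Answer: $- \frac{99075}{157} \approx -631.05$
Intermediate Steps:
$- \frac{583}{942} \left(-336\right) - 839 = \left(-583\right) \frac{1}{942} \left(-336\right) - 839 = \left(- \frac{583}{942}\right) \left(-336\right) - 839 = \frac{32648}{157} - 839 = - \frac{99075}{157}$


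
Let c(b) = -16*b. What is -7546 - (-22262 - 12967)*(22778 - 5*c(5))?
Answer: 816530216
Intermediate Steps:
-7546 - (-22262 - 12967)*(22778 - 5*c(5)) = -7546 - (-22262 - 12967)*(22778 - (-80)*5) = -7546 - (-35229)*(22778 - 5*(-80)) = -7546 - (-35229)*(22778 + 400) = -7546 - (-35229)*23178 = -7546 - 1*(-816537762) = -7546 + 816537762 = 816530216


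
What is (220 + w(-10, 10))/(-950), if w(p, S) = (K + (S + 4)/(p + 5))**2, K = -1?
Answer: -5861/23750 ≈ -0.24678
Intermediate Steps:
w(p, S) = (-1 + (4 + S)/(5 + p))**2 (w(p, S) = (-1 + (S + 4)/(p + 5))**2 = (-1 + (4 + S)/(5 + p))**2)
(220 + w(-10, 10))/(-950) = (220 + (1 - 10 - 1*10)**2/(5 - 10)**2)/(-950) = (220 + (1 - 10 - 10)**2/(-5)**2)*(-1/950) = (220 + (1/25)*(-19)**2)*(-1/950) = (220 + (1/25)*361)*(-1/950) = (220 + 361/25)*(-1/950) = (5861/25)*(-1/950) = -5861/23750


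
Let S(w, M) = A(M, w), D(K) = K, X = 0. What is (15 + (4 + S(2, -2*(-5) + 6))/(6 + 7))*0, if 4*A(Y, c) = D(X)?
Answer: 0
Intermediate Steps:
A(Y, c) = 0 (A(Y, c) = (¼)*0 = 0)
S(w, M) = 0
(15 + (4 + S(2, -2*(-5) + 6))/(6 + 7))*0 = (15 + (4 + 0)/(6 + 7))*0 = (15 + 4/13)*0 = (199/13)*0 = 0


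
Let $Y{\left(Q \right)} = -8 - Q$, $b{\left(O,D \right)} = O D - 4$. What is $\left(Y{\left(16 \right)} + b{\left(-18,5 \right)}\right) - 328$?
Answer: $-446$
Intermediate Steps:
$b{\left(O,D \right)} = -4 + D O$ ($b{\left(O,D \right)} = D O - 4 = -4 + D O$)
$\left(Y{\left(16 \right)} + b{\left(-18,5 \right)}\right) - 328 = \left(\left(-8 - 16\right) + \left(-4 + 5 \left(-18\right)\right)\right) - 328 = \left(\left(-8 - 16\right) - 94\right) - 328 = \left(-24 - 94\right) - 328 = -118 - 328 = -446$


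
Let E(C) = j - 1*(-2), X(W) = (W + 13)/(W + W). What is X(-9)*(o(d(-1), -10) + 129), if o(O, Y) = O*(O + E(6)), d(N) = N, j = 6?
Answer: -244/9 ≈ -27.111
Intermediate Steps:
X(W) = (13 + W)/(2*W) (X(W) = (13 + W)/((2*W)) = (13 + W)*(1/(2*W)) = (13 + W)/(2*W))
E(C) = 8 (E(C) = 6 - 1*(-2) = 6 + 2 = 8)
o(O, Y) = O*(8 + O) (o(O, Y) = O*(O + 8) = O*(8 + O))
X(-9)*(o(d(-1), -10) + 129) = ((½)*(13 - 9)/(-9))*(-(8 - 1) + 129) = ((½)*(-⅑)*4)*(-1*7 + 129) = -2*(-7 + 129)/9 = -2/9*122 = -244/9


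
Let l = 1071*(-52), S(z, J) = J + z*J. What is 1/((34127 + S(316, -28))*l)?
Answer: -1/1406278692 ≈ -7.1110e-10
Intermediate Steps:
S(z, J) = J + J*z
l = -55692
1/((34127 + S(316, -28))*l) = 1/((34127 - 28*(1 + 316))*(-55692)) = -1/55692/(34127 - 28*317) = -1/55692/(34127 - 8876) = -1/55692/25251 = (1/25251)*(-1/55692) = -1/1406278692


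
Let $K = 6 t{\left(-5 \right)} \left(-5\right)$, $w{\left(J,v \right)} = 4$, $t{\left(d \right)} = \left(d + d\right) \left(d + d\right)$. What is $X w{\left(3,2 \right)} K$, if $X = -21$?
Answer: $252000$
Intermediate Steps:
$t{\left(d \right)} = 4 d^{2}$ ($t{\left(d \right)} = 2 d 2 d = 4 d^{2}$)
$K = -3000$ ($K = 6 \cdot 4 \left(-5\right)^{2} \left(-5\right) = 6 \cdot 4 \cdot 25 \left(-5\right) = 6 \cdot 100 \left(-5\right) = 600 \left(-5\right) = -3000$)
$X w{\left(3,2 \right)} K = \left(-21\right) 4 \left(-3000\right) = \left(-84\right) \left(-3000\right) = 252000$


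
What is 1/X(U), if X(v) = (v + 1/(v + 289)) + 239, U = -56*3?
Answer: 121/8592 ≈ 0.014083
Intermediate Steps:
U = -168
X(v) = 239 + v + 1/(289 + v) (X(v) = (v + 1/(289 + v)) + 239 = 239 + v + 1/(289 + v))
1/X(U) = 1/((69072 + (-168)² + 528*(-168))/(289 - 168)) = 1/((69072 + 28224 - 88704)/121) = 1/((1/121)*8592) = 1/(8592/121) = 121/8592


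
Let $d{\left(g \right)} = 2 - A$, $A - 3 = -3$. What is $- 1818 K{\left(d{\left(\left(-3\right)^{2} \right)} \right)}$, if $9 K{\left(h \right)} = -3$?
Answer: $606$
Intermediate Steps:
$A = 0$ ($A = 3 - 3 = 0$)
$d{\left(g \right)} = 2$ ($d{\left(g \right)} = 2 - 0 = 2 + 0 = 2$)
$K{\left(h \right)} = - \frac{1}{3}$ ($K{\left(h \right)} = \frac{1}{9} \left(-3\right) = - \frac{1}{3}$)
$- 1818 K{\left(d{\left(\left(-3\right)^{2} \right)} \right)} = \left(-1818\right) \left(- \frac{1}{3}\right) = 606$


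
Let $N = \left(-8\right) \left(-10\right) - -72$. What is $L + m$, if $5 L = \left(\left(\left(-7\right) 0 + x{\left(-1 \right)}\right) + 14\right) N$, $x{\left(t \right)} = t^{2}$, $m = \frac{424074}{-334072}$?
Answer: $\frac{75956379}{167036} \approx 454.73$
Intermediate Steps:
$m = - \frac{212037}{167036}$ ($m = 424074 \left(- \frac{1}{334072}\right) = - \frac{212037}{167036} \approx -1.2694$)
$N = 152$ ($N = 80 + 72 = 152$)
$L = 456$ ($L = \frac{\left(\left(\left(-7\right) 0 + \left(-1\right)^{2}\right) + 14\right) 152}{5} = \frac{\left(\left(0 + 1\right) + 14\right) 152}{5} = \frac{\left(1 + 14\right) 152}{5} = \frac{15 \cdot 152}{5} = \frac{1}{5} \cdot 2280 = 456$)
$L + m = 456 - \frac{212037}{167036} = \frac{75956379}{167036}$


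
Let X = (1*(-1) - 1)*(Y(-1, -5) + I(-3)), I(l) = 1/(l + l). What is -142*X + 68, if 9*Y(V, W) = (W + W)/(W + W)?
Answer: 470/9 ≈ 52.222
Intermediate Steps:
I(l) = 1/(2*l)
Y(V, W) = 1/9 (Y(V, W) = ((W + W)/(W + W))/9 = ((2*W)/((2*W)))/9 = ((2*W)*(1/(2*W)))/9 = (1/9)*1 = 1/9)
X = 1/9 (X = (1*(-1) - 1)*(1/9 + (1/2)/(-3)) = (-1 - 1)*(1/9 + (1/2)*(-1/3)) = -2*(1/9 - 1/6) = -2*(-1/18) = 1/9 ≈ 0.11111)
-142*X + 68 = -142*1/9 + 68 = -142/9 + 68 = 470/9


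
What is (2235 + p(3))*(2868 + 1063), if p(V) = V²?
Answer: 8821164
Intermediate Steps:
(2235 + p(3))*(2868 + 1063) = (2235 + 3²)*(2868 + 1063) = (2235 + 9)*3931 = 2244*3931 = 8821164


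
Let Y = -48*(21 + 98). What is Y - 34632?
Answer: -40344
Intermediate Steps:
Y = -5712 (Y = -48*119 = -5712)
Y - 34632 = -5712 - 34632 = -40344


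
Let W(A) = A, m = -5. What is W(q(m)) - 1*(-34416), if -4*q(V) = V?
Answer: 137669/4 ≈ 34417.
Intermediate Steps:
q(V) = -V/4
W(q(m)) - 1*(-34416) = -¼*(-5) - 1*(-34416) = 5/4 + 34416 = 137669/4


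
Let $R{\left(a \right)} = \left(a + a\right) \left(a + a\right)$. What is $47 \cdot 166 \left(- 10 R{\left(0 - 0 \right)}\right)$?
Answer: $0$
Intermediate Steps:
$R{\left(a \right)} = 4 a^{2}$ ($R{\left(a \right)} = 2 a 2 a = 4 a^{2}$)
$47 \cdot 166 \left(- 10 R{\left(0 - 0 \right)}\right) = 47 \cdot 166 \left(- 10 \cdot 4 \left(0 - 0\right)^{2}\right) = 7802 \left(- 10 \cdot 4 \left(0 + 0\right)^{2}\right) = 7802 \left(- 10 \cdot 4 \cdot 0^{2}\right) = 7802 \left(- 10 \cdot 4 \cdot 0\right) = 7802 \left(\left(-10\right) 0\right) = 7802 \cdot 0 = 0$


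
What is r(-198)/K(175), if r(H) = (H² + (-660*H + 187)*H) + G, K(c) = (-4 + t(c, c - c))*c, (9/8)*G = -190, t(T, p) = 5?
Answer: -232853678/1575 ≈ -1.4784e+5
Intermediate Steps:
G = -1520/9 (G = (8/9)*(-190) = -1520/9 ≈ -168.89)
K(c) = c (K(c) = (-4 + 5)*c = 1*c = c)
r(H) = -1520/9 + H² + H*(187 - 660*H) (r(H) = (H² + (-660*H + 187)*H) - 1520/9 = (H² + (187 - 660*H)*H) - 1520/9 = (H² + H*(187 - 660*H)) - 1520/9 = -1520/9 + H² + H*(187 - 660*H))
r(-198)/K(175) = (-1520/9 - 659*(-198)² + 187*(-198))/175 = (-1520/9 - 659*39204 - 37026)*(1/175) = (-1520/9 - 25835436 - 37026)*(1/175) = -232853678/9*1/175 = -232853678/1575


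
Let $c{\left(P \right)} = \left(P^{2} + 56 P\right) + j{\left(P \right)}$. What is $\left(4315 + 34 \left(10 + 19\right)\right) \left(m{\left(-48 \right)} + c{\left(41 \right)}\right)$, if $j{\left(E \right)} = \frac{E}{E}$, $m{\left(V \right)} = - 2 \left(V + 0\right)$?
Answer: $21596274$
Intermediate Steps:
$m{\left(V \right)} = - 2 V$
$j{\left(E \right)} = 1$
$c{\left(P \right)} = 1 + P^{2} + 56 P$ ($c{\left(P \right)} = \left(P^{2} + 56 P\right) + 1 = 1 + P^{2} + 56 P$)
$\left(4315 + 34 \left(10 + 19\right)\right) \left(m{\left(-48 \right)} + c{\left(41 \right)}\right) = \left(4315 + 34 \left(10 + 19\right)\right) \left(\left(-2\right) \left(-48\right) + \left(1 + 41^{2} + 56 \cdot 41\right)\right) = \left(4315 + 34 \cdot 29\right) \left(96 + \left(1 + 1681 + 2296\right)\right) = \left(4315 + 986\right) \left(96 + 3978\right) = 5301 \cdot 4074 = 21596274$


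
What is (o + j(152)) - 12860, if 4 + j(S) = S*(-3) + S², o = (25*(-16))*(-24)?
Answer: 19384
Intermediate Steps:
o = 9600 (o = -400*(-24) = 9600)
j(S) = -4 + S² - 3*S (j(S) = -4 + (S*(-3) + S²) = -4 + (-3*S + S²) = -4 + (S² - 3*S) = -4 + S² - 3*S)
(o + j(152)) - 12860 = (9600 + (-4 + 152² - 3*152)) - 12860 = (9600 + (-4 + 23104 - 456)) - 12860 = (9600 + 22644) - 12860 = 32244 - 12860 = 19384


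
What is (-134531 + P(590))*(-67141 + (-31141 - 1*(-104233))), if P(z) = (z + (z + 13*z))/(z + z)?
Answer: -1601098697/2 ≈ -8.0055e+8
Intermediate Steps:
P(z) = 15/2 (P(z) = (z + 14*z)/((2*z)) = (15*z)*(1/(2*z)) = 15/2)
(-134531 + P(590))*(-67141 + (-31141 - 1*(-104233))) = (-134531 + 15/2)*(-67141 + (-31141 - 1*(-104233))) = -269047*(-67141 + (-31141 + 104233))/2 = -269047*(-67141 + 73092)/2 = -269047/2*5951 = -1601098697/2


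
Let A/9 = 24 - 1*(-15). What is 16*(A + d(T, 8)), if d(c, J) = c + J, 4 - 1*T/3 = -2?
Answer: 6032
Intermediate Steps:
T = 18 (T = 12 - 3*(-2) = 12 + 6 = 18)
A = 351 (A = 9*(24 - 1*(-15)) = 9*(24 + 15) = 9*39 = 351)
d(c, J) = J + c
16*(A + d(T, 8)) = 16*(351 + (8 + 18)) = 16*(351 + 26) = 16*377 = 6032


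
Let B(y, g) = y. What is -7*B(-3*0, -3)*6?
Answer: 0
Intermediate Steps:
-7*B(-3*0, -3)*6 = -(-21)*0*6 = -7*0*6 = 0*6 = 0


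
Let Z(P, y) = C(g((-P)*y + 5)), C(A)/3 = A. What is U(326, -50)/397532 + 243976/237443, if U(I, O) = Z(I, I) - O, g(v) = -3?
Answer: 96998002395/94391190676 ≈ 1.0276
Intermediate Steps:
C(A) = 3*A
Z(P, y) = -9 (Z(P, y) = 3*(-3) = -9)
U(I, O) = -9 - O
U(326, -50)/397532 + 243976/237443 = (-9 - 1*(-50))/397532 + 243976/237443 = (-9 + 50)*(1/397532) + 243976*(1/237443) = 41*(1/397532) + 243976/237443 = 41/397532 + 243976/237443 = 96998002395/94391190676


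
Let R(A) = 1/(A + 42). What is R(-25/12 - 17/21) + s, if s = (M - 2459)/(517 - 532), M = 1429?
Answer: 75218/1095 ≈ 68.692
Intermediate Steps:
s = 206/3 (s = (1429 - 2459)/(517 - 532) = -1030/(-15) = -1030*(-1/15) = 206/3 ≈ 68.667)
R(A) = 1/(42 + A)
R(-25/12 - 17/21) + s = 1/(42 + (-25/12 - 17/21)) + 206/3 = 1/(42 - 81/28) + 206/3 = 1/(1095/28) + 206/3 = 28/1095 + 206/3 = 75218/1095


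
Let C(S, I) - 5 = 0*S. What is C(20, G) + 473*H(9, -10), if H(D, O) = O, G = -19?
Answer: -4725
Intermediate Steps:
C(S, I) = 5 (C(S, I) = 5 + 0*S = 5 + 0 = 5)
C(20, G) + 473*H(9, -10) = 5 + 473*(-10) = 5 - 4730 = -4725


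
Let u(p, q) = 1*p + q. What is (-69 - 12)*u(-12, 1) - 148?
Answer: 743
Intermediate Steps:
u(p, q) = p + q
(-69 - 12)*u(-12, 1) - 148 = (-69 - 12)*(-12 + 1) - 148 = -81*(-11) - 148 = 891 - 148 = 743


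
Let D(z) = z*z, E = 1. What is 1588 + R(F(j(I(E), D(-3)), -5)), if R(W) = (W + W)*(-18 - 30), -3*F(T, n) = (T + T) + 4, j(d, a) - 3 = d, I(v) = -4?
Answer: 1652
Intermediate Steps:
D(z) = z²
j(d, a) = 3 + d
F(T, n) = -4/3 - 2*T/3 (F(T, n) = -((T + T) + 4)/3 = -(2*T + 4)/3 = -(4 + 2*T)/3 = -4/3 - 2*T/3)
R(W) = -96*W (R(W) = (2*W)*(-48) = -96*W)
1588 + R(F(j(I(E), D(-3)), -5)) = 1588 - 96*(-4/3 - 2*(3 - 4)/3) = 1588 - 96*(-4/3 - ⅔*(-1)) = 1588 - 96*(-4/3 + ⅔) = 1588 - 96*(-⅔) = 1588 + 64 = 1652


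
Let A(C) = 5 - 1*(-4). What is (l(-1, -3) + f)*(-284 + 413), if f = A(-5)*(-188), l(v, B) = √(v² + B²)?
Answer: -218268 + 129*√10 ≈ -2.1786e+5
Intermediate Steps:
A(C) = 9 (A(C) = 5 + 4 = 9)
l(v, B) = √(B² + v²)
f = -1692 (f = 9*(-188) = -1692)
(l(-1, -3) + f)*(-284 + 413) = (√((-3)² + (-1)²) - 1692)*(-284 + 413) = (√(9 + 1) - 1692)*129 = (√10 - 1692)*129 = (-1692 + √10)*129 = -218268 + 129*√10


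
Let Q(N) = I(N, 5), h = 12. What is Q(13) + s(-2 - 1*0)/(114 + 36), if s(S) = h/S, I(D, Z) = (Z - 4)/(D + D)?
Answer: -1/650 ≈ -0.0015385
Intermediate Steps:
I(D, Z) = (-4 + Z)/(2*D) (I(D, Z) = (-4 + Z)/((2*D)) = (-4 + Z)*(1/(2*D)) = (-4 + Z)/(2*D))
s(S) = 12/S
Q(N) = 1/(2*N) (Q(N) = (-4 + 5)/(2*N) = (½)*1/N = 1/(2*N))
Q(13) + s(-2 - 1*0)/(114 + 36) = (½)/13 + (12/(-2 - 1*0))/(114 + 36) = (½)*(1/13) + (12/(-2 + 0))/150 = 1/26 + (12/(-2))/150 = 1/26 + (12*(-½))/150 = 1/26 + (1/150)*(-6) = 1/26 - 1/25 = -1/650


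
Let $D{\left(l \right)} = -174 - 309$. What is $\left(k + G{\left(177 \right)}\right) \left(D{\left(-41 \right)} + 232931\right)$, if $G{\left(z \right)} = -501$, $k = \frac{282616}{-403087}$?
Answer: $- \frac{47007773778944}{403087} \approx -1.1662 \cdot 10^{8}$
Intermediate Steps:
$k = - \frac{282616}{403087}$ ($k = 282616 \left(- \frac{1}{403087}\right) = - \frac{282616}{403087} \approx -0.70113$)
$D{\left(l \right)} = -483$
$\left(k + G{\left(177 \right)}\right) \left(D{\left(-41 \right)} + 232931\right) = \left(- \frac{282616}{403087} - 501\right) \left(-483 + 232931\right) = \left(- \frac{202229203}{403087}\right) 232448 = - \frac{47007773778944}{403087}$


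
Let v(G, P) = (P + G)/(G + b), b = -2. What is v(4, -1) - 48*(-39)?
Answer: 3747/2 ≈ 1873.5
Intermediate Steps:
v(G, P) = (G + P)/(-2 + G) (v(G, P) = (P + G)/(G - 2) = (G + P)/(-2 + G))
v(4, -1) - 48*(-39) = (4 - 1)/(-2 + 4) - 48*(-39) = 3/2 + 1872 = 3747/2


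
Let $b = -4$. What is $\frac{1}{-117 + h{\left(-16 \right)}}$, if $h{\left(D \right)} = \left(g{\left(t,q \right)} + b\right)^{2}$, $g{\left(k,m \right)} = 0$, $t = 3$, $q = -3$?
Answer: $- \frac{1}{101} \approx -0.009901$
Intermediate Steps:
$h{\left(D \right)} = 16$ ($h{\left(D \right)} = \left(0 - 4\right)^{2} = \left(-4\right)^{2} = 16$)
$\frac{1}{-117 + h{\left(-16 \right)}} = \frac{1}{-117 + 16} = \frac{1}{-101} = - \frac{1}{101}$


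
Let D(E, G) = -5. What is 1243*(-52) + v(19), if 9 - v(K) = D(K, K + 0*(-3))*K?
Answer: -64532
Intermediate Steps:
v(K) = 9 + 5*K (v(K) = 9 - (-5)*K = 9 + 5*K)
1243*(-52) + v(19) = 1243*(-52) + (9 + 5*19) = -64636 + (9 + 95) = -64636 + 104 = -64532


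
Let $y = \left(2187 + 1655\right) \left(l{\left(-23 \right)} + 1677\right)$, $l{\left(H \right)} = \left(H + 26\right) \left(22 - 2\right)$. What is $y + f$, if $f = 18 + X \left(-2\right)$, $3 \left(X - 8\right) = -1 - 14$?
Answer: $6673566$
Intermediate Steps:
$l{\left(H \right)} = 520 + 20 H$ ($l{\left(H \right)} = \left(26 + H\right) 20 = 520 + 20 H$)
$X = 3$ ($X = 8 + \frac{-1 - 14}{3} = 8 + \frac{1}{3} \left(-15\right) = 8 - 5 = 3$)
$y = 6673554$ ($y = \left(2187 + 1655\right) \left(\left(520 + 20 \left(-23\right)\right) + 1677\right) = 3842 \left(\left(520 - 460\right) + 1677\right) = 3842 \left(60 + 1677\right) = 3842 \cdot 1737 = 6673554$)
$f = 12$ ($f = 18 + 3 \left(-2\right) = 18 - 6 = 12$)
$y + f = 6673554 + 12 = 6673566$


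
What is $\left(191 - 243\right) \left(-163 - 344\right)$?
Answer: $26364$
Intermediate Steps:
$\left(191 - 243\right) \left(-163 - 344\right) = \left(191 - 243\right) \left(-507\right) = \left(-52\right) \left(-507\right) = 26364$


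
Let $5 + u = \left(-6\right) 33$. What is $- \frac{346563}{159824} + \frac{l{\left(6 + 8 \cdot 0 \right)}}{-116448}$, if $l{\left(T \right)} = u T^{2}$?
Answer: $- \frac{58316331}{27695216} \approx -2.1056$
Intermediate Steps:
$u = -203$ ($u = -5 - 198 = -203$)
$l{\left(T \right)} = - 203 T^{2}$
$- \frac{346563}{159824} + \frac{l{\left(6 + 8 \cdot 0 \right)}}{-116448} = - \frac{346563}{159824} + \frac{\left(-203\right) \left(6 + 8 \cdot 0\right)^{2}}{-116448} = \left(-346563\right) \frac{1}{159824} + - 203 \left(6 + 0\right)^{2} \left(- \frac{1}{116448}\right) = - \frac{49509}{22832} + - 203 \cdot 6^{2} \left(- \frac{1}{116448}\right) = - \frac{49509}{22832} + \left(-203\right) 36 \left(- \frac{1}{116448}\right) = - \frac{49509}{22832} - - \frac{609}{9704} = - \frac{49509}{22832} + \frac{609}{9704} = - \frac{58316331}{27695216}$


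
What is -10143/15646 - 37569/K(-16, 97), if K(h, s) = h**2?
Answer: -295200591/2002688 ≈ -147.40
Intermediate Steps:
-10143/15646 - 37569/K(-16, 97) = -10143/15646 - 37569/((-16)**2) = -10143*1/15646 - 37569/256 = -10143/15646 - 37569*1/256 = -10143/15646 - 37569/256 = -295200591/2002688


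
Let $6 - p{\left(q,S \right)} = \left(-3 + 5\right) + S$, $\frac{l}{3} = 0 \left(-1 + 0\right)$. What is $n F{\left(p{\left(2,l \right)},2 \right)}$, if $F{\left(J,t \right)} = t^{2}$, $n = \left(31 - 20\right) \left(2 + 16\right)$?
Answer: $792$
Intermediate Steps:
$n = 198$ ($n = 11 \cdot 18 = 198$)
$l = 0$ ($l = 3 \cdot 0 \left(-1 + 0\right) = 3 \cdot 0 \left(-1\right) = 3 \cdot 0 = 0$)
$p{\left(q,S \right)} = 4 - S$ ($p{\left(q,S \right)} = 6 - \left(\left(-3 + 5\right) + S\right) = 6 - \left(2 + S\right) = 4 - S$)
$n F{\left(p{\left(2,l \right)},2 \right)} = 198 \cdot 2^{2} = 198 \cdot 4 = 792$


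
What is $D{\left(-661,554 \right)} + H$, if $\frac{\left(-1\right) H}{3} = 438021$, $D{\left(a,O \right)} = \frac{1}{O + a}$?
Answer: $- \frac{140604742}{107} \approx -1.3141 \cdot 10^{6}$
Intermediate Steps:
$H = -1314063$ ($H = \left(-3\right) 438021 = -1314063$)
$D{\left(-661,554 \right)} + H = \frac{1}{554 - 661} - 1314063 = \frac{1}{-107} - 1314063 = - \frac{1}{107} - 1314063 = - \frac{140604742}{107}$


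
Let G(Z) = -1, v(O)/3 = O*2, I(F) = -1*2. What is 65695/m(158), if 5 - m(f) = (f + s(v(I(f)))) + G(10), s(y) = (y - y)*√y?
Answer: -65695/152 ≈ -432.20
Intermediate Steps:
I(F) = -2
v(O) = 6*O (v(O) = 3*(O*2) = 3*(2*O) = 6*O)
s(y) = 0 (s(y) = 0*√y = 0)
m(f) = 6 - f (m(f) = 5 - ((f + 0) - 1) = 5 - (f - 1) = 5 - (-1 + f) = 5 + (1 - f) = 6 - f)
65695/m(158) = 65695/(6 - 1*158) = 65695/(6 - 158) = 65695/(-152) = 65695*(-1/152) = -65695/152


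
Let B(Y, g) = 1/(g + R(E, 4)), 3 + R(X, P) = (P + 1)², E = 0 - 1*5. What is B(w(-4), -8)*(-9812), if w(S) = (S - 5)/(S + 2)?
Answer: -4906/7 ≈ -700.86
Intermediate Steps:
E = -5 (E = 0 - 5 = -5)
R(X, P) = -3 + (1 + P)² (R(X, P) = -3 + (P + 1)² = -3 + (1 + P)²)
w(S) = (-5 + S)/(2 + S)
B(Y, g) = 1/(22 + g) (B(Y, g) = 1/(g + (-3 + (1 + 4)²)) = 1/(g + (-3 + 5²)) = 1/(g + (-3 + 25)) = 1/(g + 22) = 1/(22 + g))
B(w(-4), -8)*(-9812) = -9812/(22 - 8) = -9812/14 = (1/14)*(-9812) = -4906/7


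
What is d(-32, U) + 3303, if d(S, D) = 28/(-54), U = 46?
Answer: 89167/27 ≈ 3302.5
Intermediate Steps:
d(S, D) = -14/27 (d(S, D) = 28*(-1/54) = -14/27)
d(-32, U) + 3303 = -14/27 + 3303 = 89167/27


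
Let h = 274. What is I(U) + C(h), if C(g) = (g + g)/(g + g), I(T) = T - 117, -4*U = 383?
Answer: -847/4 ≈ -211.75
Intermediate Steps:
U = -383/4 (U = -¼*383 = -383/4 ≈ -95.750)
I(T) = -117 + T
C(g) = 1 (C(g) = (2*g)/((2*g)) = (2*g)*(1/(2*g)) = 1)
I(U) + C(h) = (-117 - 383/4) + 1 = -851/4 + 1 = -847/4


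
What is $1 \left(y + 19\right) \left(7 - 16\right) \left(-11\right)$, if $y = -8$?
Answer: $1089$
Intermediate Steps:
$1 \left(y + 19\right) \left(7 - 16\right) \left(-11\right) = 1 \left(-8 + 19\right) \left(7 - 16\right) \left(-11\right) = 1 \cdot 11 \left(-9\right) \left(-11\right) = 1 \left(-99\right) \left(-11\right) = \left(-99\right) \left(-11\right) = 1089$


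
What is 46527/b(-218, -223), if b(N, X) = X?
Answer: -46527/223 ≈ -208.64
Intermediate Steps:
46527/b(-218, -223) = 46527/(-223) = 46527*(-1/223) = -46527/223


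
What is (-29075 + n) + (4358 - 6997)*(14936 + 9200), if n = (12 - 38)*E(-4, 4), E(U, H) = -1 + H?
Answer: -63724057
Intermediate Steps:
n = -78 (n = (12 - 38)*(-1 + 4) = -26*3 = -78)
(-29075 + n) + (4358 - 6997)*(14936 + 9200) = (-29075 - 78) + (4358 - 6997)*(14936 + 9200) = -29153 - 2639*24136 = -29153 - 63694904 = -63724057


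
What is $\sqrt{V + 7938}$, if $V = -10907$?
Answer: $i \sqrt{2969} \approx 54.489 i$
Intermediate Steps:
$\sqrt{V + 7938} = \sqrt{-10907 + 7938} = \sqrt{-2969} = i \sqrt{2969}$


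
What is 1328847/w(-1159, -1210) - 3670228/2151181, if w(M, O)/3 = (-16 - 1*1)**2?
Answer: 951802776877/621691309 ≈ 1531.0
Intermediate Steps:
w(M, O) = 867 (w(M, O) = 3*(-16 - 1*1)**2 = 3*(-16 - 1)**2 = 3*(-17)**2 = 3*289 = 867)
1328847/w(-1159, -1210) - 3670228/2151181 = 1328847/867 - 3670228/2151181 = 1328847*(1/867) - 3670228*1/2151181 = 442949/289 - 3670228/2151181 = 951802776877/621691309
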